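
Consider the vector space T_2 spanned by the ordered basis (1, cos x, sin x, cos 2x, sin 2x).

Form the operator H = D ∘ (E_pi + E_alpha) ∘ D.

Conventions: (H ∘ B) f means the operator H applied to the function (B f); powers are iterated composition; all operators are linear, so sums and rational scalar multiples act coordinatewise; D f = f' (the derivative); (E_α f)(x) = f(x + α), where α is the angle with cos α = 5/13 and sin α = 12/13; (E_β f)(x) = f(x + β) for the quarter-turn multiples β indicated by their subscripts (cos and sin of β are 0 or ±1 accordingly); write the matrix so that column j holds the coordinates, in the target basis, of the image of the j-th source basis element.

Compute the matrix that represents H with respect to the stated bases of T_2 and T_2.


the matrix is [[0, 0, 0, 0, 0]; [0, 8/13, -12/13, 0, 0]; [0, 12/13, 8/13, 0, 0]; [0, 0, 0, -200/169, -480/169]; [0, 0, 0, 480/169, -200/169]] (rows listed top to bottom)

image of 1: 0
image of cos x: (8/13)cos x + (12/13)sin x
image of sin x: -(12/13)cos x + (8/13)sin x
image of cos 2x: -(200/169)cos 2x + (480/169)sin 2x
image of sin 2x: -(480/169)cos 2x - (200/169)sin 2x
each image's coordinates form column j of the matrix


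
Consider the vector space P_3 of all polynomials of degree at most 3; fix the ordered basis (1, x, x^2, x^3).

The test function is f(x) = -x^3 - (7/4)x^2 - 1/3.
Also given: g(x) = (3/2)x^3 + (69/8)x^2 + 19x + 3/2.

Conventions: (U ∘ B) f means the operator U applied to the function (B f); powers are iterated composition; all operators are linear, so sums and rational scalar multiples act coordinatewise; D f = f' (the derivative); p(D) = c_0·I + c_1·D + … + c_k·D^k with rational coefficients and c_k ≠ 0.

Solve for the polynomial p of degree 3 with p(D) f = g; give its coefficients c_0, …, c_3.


c_0 = -3/2, c_1 = -2, c_2 = -2, c_3 = 1

D^0 f = -x^3 - (7/4)x^2 - 1/3
D^1 f = -3x^2 - (7/2)x
D^2 f = -6x - 7/2
D^3 f = -6
matching coefficients of g against c_0 f + c_1 Df + … from the top degree down determines the c_i
solution: c_0 = -3/2, c_1 = -2, c_2 = -2, c_3 = 1


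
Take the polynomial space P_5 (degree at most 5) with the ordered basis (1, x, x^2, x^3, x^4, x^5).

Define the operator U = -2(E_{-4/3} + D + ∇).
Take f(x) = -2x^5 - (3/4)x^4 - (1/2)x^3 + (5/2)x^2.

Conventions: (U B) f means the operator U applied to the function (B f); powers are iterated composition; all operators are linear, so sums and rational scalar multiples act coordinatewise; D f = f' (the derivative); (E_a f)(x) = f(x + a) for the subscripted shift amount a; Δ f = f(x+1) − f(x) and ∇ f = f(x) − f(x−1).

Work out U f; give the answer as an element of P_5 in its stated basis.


E_{-4/3} f = -2x^5 + (151/12)x^4 - (577/18)x^3 + (2371/54)x^2 - (2740/81)x + 2840/243
D f = -10x^4 - 3x^3 - (3/2)x^2 + 5x
∇ f = -10x^4 + 17x^3 - 17x^2 + (27/2)x - 17/4
(E_{-4/3} + D + ∇) f = -2x^5 - (89/12)x^4 - (325/18)x^3 + (686/27)x^2 - (2483/162)x + 7229/972
(-2(E_{-4/3} + D + ∇)) f = 4x^5 + (89/6)x^4 + (325/9)x^3 - (1372/27)x^2 + (2483/81)x - 7229/486

g(x) = 4x^5 + (89/6)x^4 + (325/9)x^3 - (1372/27)x^2 + (2483/81)x - 7229/486


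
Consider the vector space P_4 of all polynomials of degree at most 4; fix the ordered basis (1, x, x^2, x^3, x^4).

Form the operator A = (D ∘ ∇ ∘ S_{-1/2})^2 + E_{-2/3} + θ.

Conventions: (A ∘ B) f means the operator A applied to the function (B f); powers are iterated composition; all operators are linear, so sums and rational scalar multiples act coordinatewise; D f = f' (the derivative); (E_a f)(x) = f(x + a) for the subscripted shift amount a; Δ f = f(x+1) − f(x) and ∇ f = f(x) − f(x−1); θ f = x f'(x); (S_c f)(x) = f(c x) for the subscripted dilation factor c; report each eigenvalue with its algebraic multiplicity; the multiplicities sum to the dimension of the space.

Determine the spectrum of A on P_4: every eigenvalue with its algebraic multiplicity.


λ = 1 (multiplicity 1), λ = 2 (multiplicity 1), λ = 3 (multiplicity 1), λ = 4 (multiplicity 1), λ = 5 (multiplicity 1)

image of 1: 1
image of x: 2x - 2/3
image of x^2: 3x^2 - (4/3)x + 4/9
image of x^3: 4x^3 - 2x^2 + (4/3)x - 8/27
image of x^4: 5x^4 - (8/3)x^3 + (8/3)x^2 - (32/27)x + 371/648
the matrix is upper triangular; its diagonal is (1, 2, 3, 4, 5)
for a triangular matrix the eigenvalues are the diagonal entries, with algebraic multiplicity their repetition count


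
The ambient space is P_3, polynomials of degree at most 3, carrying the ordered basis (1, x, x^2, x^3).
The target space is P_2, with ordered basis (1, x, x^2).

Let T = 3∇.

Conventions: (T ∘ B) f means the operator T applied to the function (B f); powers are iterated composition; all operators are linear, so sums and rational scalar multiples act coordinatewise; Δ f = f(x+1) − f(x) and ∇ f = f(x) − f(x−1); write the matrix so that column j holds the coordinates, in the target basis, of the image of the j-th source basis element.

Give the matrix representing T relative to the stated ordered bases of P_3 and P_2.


the matrix is [[0, 3, -3, 3]; [0, 0, 6, -9]; [0, 0, 0, 9]] (rows listed top to bottom)

image of 1: 0
image of x: 3
image of x^2: 6x - 3
image of x^3: 9x^2 - 9x + 3
each image's coordinates form column j of the matrix


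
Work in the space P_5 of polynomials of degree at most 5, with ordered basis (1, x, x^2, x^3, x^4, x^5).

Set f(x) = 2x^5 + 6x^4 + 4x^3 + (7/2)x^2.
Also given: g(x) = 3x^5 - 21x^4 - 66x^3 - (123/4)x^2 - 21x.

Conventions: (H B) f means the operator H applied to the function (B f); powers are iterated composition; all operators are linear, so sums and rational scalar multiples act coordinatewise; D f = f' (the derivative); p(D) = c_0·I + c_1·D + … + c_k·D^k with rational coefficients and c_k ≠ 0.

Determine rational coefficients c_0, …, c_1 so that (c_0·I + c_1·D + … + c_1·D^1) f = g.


c_0 = 3/2, c_1 = -3

D^0 f = 2x^5 + 6x^4 + 4x^3 + (7/2)x^2
D^1 f = 10x^4 + 24x^3 + 12x^2 + 7x
matching coefficients of g against c_0 f + c_1 Df + … from the top degree down determines the c_i
solution: c_0 = 3/2, c_1 = -3


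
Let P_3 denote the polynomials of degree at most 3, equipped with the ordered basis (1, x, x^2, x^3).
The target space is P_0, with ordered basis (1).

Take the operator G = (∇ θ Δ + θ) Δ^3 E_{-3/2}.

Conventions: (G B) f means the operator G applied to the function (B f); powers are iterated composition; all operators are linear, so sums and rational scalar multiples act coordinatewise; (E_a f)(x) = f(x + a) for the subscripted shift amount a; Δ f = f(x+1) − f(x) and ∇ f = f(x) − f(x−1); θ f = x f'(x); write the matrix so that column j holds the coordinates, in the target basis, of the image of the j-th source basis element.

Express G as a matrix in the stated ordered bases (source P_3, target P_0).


the matrix is [[0, 0, 0, 0]] (rows listed top to bottom)

image of 1: 0
image of x: 0
image of x^2: 0
image of x^3: 0
each image's coordinates form column j of the matrix


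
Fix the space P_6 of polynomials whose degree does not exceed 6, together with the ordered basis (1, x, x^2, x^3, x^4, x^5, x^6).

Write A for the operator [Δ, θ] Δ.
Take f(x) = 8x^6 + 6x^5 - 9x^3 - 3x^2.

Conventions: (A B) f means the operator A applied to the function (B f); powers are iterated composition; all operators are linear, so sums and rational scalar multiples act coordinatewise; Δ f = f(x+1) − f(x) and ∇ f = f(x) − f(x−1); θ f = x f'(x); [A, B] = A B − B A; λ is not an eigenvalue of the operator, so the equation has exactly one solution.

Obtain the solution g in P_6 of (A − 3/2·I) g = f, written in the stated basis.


write g with unknown coordinates in the stated basis and equate coefficients in (A − 3/2·I) g = f
solving from the highest basis element down gives g = -(16/3)x^6 - 4x^5 - (320/3)x^4 - (2062/3)x^3 - (7754/3)x^2 - (21848/3)x - 31268/3
check: A g = -160x^4 - 1040x^3 - 3880x^2 - 10924x - 15634
so A g − 3/2·g = 8x^6 + 6x^5 - 9x^3 - 3x^2 = f ✓

the result is g(x) = -(16/3)x^6 - 4x^5 - (320/3)x^4 - (2062/3)x^3 - (7754/3)x^2 - (21848/3)x - 31268/3


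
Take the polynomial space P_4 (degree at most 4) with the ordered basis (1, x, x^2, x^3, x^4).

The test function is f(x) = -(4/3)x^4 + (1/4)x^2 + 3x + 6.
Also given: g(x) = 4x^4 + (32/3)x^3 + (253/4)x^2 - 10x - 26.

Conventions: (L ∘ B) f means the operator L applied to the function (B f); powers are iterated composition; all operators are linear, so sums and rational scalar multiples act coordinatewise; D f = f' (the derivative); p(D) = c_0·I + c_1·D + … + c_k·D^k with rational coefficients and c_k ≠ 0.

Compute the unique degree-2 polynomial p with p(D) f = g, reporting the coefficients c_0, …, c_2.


D^0 f = -(4/3)x^4 + (1/4)x^2 + 3x + 6
D^1 f = -(16/3)x^3 + (1/2)x + 3
D^2 f = -16x^2 + 1/2
matching coefficients of g against c_0 f + c_1 Df + … from the top degree down determines the c_i
solution: c_0 = -3, c_1 = -2, c_2 = -4

c_0 = -3, c_1 = -2, c_2 = -4


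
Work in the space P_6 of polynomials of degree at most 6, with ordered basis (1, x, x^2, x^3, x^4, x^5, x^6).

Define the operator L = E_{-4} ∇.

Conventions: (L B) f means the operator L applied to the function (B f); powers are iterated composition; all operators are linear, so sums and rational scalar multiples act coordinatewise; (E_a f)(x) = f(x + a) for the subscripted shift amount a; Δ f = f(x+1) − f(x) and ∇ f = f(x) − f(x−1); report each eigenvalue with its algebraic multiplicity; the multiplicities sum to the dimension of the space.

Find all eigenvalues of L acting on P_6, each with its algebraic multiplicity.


image of 1: 0
image of x: 1
image of x^2: 2x - 9
image of x^3: 3x^2 - 27x + 61
image of x^4: 4x^3 - 54x^2 + 244x - 369
image of x^5: 5x^4 - 90x^3 + 610x^2 - 1845x + 2101
image of x^6: 6x^5 - 135x^4 + 1220x^3 - 5535x^2 + 12606x - 11529
the matrix is upper triangular; its diagonal is (0, 0, 0, 0, 0, 0, 0)
for a triangular matrix the eigenvalues are the diagonal entries, with algebraic multiplicity their repetition count

λ = 0 (multiplicity 7)


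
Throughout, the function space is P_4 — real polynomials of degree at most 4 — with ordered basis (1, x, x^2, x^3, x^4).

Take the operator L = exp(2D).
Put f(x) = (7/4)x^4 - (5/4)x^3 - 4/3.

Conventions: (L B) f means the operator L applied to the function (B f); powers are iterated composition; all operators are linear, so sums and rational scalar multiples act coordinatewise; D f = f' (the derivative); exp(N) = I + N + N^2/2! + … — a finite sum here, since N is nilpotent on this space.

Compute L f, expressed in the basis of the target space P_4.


order-1 term: 14x^3 - (15/2)x^2
order-2 term: 42x^2 - 15x
order-3 term: 56x - 10
order-4 term: 28
the series for exp(2D) f terminates at order 4
exp(2D) f = (7/4)x^4 + (51/4)x^3 + (69/2)x^2 + 41x + 50/3

the result is g(x) = (7/4)x^4 + (51/4)x^3 + (69/2)x^2 + 41x + 50/3


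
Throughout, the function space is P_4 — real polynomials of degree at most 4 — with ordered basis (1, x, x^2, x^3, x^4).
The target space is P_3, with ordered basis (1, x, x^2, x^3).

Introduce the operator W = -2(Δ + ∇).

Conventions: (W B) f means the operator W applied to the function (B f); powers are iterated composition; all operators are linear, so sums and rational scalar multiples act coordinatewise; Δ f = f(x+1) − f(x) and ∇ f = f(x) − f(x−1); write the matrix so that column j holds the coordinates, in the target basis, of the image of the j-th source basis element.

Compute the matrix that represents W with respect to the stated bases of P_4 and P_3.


image of 1: 0
image of x: -4
image of x^2: -8x
image of x^3: -12x^2 - 4
image of x^4: -16x^3 - 16x
each image's coordinates form column j of the matrix

the matrix is [[0, -4, 0, -4, 0]; [0, 0, -8, 0, -16]; [0, 0, 0, -12, 0]; [0, 0, 0, 0, -16]] (rows listed top to bottom)


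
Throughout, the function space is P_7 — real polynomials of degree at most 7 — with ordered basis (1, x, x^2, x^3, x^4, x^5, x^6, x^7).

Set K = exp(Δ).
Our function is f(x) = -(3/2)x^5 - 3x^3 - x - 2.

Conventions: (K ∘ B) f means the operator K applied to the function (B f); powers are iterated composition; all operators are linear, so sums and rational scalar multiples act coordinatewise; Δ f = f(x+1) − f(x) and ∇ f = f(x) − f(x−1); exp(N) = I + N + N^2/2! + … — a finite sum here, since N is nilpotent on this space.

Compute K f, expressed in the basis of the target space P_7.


the result is g(x) = -(3/2)x^5 - (15/2)x^4 - 33x^3 - 84x^2 - (263/2)x - 96

order-1 term: -(15/2)x^4 - 15x^3 - 24x^2 - (33/2)x - 11/2
order-2 term: -15x^3 - 45x^2 - (123/2)x - 63/2
order-3 term: -15x^2 - 45x - 81/2
order-4 term: -(15/2)x - 15
order-5 term: -3/2
the series for exp(Δ) f terminates at order 5
exp(Δ) f = -(3/2)x^5 - (15/2)x^4 - 33x^3 - 84x^2 - (263/2)x - 96


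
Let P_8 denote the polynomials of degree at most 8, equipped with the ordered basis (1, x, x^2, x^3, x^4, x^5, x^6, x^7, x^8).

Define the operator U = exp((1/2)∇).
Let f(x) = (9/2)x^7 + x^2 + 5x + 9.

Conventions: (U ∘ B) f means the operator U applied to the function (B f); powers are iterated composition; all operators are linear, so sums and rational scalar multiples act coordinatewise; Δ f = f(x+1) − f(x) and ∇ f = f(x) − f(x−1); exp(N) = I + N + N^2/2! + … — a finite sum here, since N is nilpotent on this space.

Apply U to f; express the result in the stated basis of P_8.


the image equals g(x) = (9/2)x^7 + (63/4)x^6 - (189/8)x^5 - (315/16)x^4 + (2835/32)x^3 - (4283/64)x^2 - (807/128)x + 8127/256

order-1 term: (63/4)x^6 - (189/4)x^5 + (315/4)x^4 - (315/4)x^3 + (189/4)x^2 - (59/4)x + 17/4
order-2 term: (189/8)x^5 - (945/8)x^4 + (2205/8)x^3 - (2835/8)x^2 + (1953/8)x - 565/8
order-3 term: (315/16)x^4 - (945/8)x^3 + (4725/16)x^2 - (2835/8)x + 2709/16
order-4 term: (315/32)x^3 - (945/16)x^2 + (4095/32)x - 1575/16
order-5 term: (189/64)x^2 - (945/64)x + 315/16
order-6 term: (63/128)x - 189/128
order-7 term: 9/256
the series for exp((1/2)∇) f terminates at order 7
exp((1/2)∇) f = (9/2)x^7 + (63/4)x^6 - (189/8)x^5 - (315/16)x^4 + (2835/32)x^3 - (4283/64)x^2 - (807/128)x + 8127/256


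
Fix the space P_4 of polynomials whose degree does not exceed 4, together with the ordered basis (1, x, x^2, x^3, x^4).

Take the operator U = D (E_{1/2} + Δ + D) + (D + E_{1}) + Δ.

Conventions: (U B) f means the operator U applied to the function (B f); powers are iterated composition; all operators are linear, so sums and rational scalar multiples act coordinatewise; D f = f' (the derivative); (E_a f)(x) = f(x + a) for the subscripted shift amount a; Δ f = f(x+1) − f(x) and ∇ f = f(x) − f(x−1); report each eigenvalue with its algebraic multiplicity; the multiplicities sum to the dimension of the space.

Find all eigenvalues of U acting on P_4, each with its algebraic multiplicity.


image of 1: 1
image of x: x + 4
image of x^2: x^2 + 8x + 7
image of x^3: x^3 + 12x^2 + 21x + 23/4
image of x^4: x^4 + 16x^3 + 42x^2 + 23x + 13/2
the matrix is upper triangular; its diagonal is (1, 1, 1, 1, 1)
for a triangular matrix the eigenvalues are the diagonal entries, with algebraic multiplicity their repetition count

λ = 1 (multiplicity 5)


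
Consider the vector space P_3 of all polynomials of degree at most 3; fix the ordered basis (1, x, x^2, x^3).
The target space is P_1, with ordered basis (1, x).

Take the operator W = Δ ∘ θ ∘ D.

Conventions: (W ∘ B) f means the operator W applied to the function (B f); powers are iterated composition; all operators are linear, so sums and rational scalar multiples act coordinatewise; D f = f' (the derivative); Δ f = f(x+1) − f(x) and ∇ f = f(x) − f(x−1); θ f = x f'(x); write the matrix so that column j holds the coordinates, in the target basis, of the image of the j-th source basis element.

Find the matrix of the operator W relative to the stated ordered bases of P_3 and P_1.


image of 1: 0
image of x: 0
image of x^2: 2
image of x^3: 12x + 6
each image's coordinates form column j of the matrix

the matrix is [[0, 0, 2, 6]; [0, 0, 0, 12]] (rows listed top to bottom)


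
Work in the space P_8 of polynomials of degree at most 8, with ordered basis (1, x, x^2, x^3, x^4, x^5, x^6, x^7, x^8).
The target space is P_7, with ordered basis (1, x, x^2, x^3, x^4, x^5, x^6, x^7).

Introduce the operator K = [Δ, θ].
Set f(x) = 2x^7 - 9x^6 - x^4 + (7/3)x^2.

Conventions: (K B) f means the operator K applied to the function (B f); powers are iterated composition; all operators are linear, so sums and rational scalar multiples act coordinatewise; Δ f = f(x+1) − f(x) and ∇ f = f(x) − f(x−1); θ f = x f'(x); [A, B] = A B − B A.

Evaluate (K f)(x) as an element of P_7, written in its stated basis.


the image equals g(x) = 14x^6 + 30x^5 - 60x^4 - 264x^3 - 342x^2 - (580/3)x - 118/3

θ f = 14x^7 - 54x^6 - 4x^4 + (14/3)x^2
Δ θ f = 98x^6 - 30x^5 - 320x^4 - 606x^3 - 540x^2 - (698/3)x - 118/3
Δ f = 14x^6 - 12x^5 - 65x^4 - 114x^3 - 99x^2 - (118/3)x - 17/3
θ Δ f = 84x^6 - 60x^5 - 260x^4 - 342x^3 - 198x^2 - (118/3)x
[Δ, θ] f = 14x^6 + 30x^5 - 60x^4 - 264x^3 - 342x^2 - (580/3)x - 118/3


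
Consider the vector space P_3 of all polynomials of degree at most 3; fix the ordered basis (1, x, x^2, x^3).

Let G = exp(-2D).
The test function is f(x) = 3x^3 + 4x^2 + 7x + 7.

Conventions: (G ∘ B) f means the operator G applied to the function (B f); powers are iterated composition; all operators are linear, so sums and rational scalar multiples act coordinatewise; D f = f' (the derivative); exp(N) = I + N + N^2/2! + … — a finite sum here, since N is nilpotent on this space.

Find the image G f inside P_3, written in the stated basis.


g(x) = 3x^3 - 14x^2 + 27x - 15

order-1 term: -18x^2 - 16x - 14
order-2 term: 36x + 16
order-3 term: -24
the series for exp(-2D) f terminates at order 3
exp(-2D) f = 3x^3 - 14x^2 + 27x - 15


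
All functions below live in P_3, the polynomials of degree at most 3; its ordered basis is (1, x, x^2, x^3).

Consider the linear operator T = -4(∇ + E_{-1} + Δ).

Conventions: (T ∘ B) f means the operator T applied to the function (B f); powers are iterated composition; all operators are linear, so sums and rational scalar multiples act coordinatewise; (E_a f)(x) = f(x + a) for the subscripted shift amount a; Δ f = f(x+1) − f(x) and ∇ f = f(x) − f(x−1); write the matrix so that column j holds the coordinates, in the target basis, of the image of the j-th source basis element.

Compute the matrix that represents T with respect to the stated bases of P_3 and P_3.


image of 1: -4
image of x: -4x - 4
image of x^2: -4x^2 - 8x - 4
image of x^3: -4x^3 - 12x^2 - 12x - 4
each image's coordinates form column j of the matrix

the matrix is [[-4, -4, -4, -4]; [0, -4, -8, -12]; [0, 0, -4, -12]; [0, 0, 0, -4]] (rows listed top to bottom)


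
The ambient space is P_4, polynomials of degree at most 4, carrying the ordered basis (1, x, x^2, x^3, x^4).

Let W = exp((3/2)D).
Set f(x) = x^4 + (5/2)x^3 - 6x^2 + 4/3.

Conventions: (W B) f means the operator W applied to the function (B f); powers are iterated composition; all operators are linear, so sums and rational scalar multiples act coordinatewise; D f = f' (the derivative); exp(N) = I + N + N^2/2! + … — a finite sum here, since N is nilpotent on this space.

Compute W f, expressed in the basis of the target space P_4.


g(x) = x^4 + (17/2)x^3 + (75/4)x^2 + (99/8)x + 4/3

order-1 term: 6x^3 + (45/4)x^2 - 18x
order-2 term: (27/2)x^2 + (135/8)x - 27/2
order-3 term: (27/2)x + 135/16
order-4 term: 81/16
the series for exp((3/2)D) f terminates at order 4
exp((3/2)D) f = x^4 + (17/2)x^3 + (75/4)x^2 + (99/8)x + 4/3


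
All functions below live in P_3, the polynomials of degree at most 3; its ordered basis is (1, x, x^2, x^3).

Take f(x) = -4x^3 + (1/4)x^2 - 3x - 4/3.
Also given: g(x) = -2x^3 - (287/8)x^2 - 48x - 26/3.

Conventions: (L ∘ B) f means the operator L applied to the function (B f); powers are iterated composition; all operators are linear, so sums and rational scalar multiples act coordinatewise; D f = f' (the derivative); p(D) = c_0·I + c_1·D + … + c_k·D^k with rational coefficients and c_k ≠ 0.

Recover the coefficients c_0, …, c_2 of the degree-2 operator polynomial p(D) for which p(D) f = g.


c_0 = 1/2, c_1 = 3, c_2 = 2

D^0 f = -4x^3 + (1/4)x^2 - 3x - 4/3
D^1 f = -12x^2 + (1/2)x - 3
D^2 f = -24x + 1/2
matching coefficients of g against c_0 f + c_1 Df + … from the top degree down determines the c_i
solution: c_0 = 1/2, c_1 = 3, c_2 = 2


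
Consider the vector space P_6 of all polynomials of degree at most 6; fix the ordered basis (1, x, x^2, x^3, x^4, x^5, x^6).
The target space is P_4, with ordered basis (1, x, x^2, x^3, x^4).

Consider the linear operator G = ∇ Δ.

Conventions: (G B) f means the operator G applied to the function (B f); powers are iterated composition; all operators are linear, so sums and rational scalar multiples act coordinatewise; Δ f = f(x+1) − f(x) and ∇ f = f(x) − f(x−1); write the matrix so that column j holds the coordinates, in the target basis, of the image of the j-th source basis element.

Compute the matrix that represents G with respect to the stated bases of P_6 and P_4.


the matrix is [[0, 0, 2, 0, 2, 0, 2]; [0, 0, 0, 6, 0, 10, 0]; [0, 0, 0, 0, 12, 0, 30]; [0, 0, 0, 0, 0, 20, 0]; [0, 0, 0, 0, 0, 0, 30]] (rows listed top to bottom)

image of 1: 0
image of x: 0
image of x^2: 2
image of x^3: 6x
image of x^4: 12x^2 + 2
image of x^5: 20x^3 + 10x
image of x^6: 30x^4 + 30x^2 + 2
each image's coordinates form column j of the matrix


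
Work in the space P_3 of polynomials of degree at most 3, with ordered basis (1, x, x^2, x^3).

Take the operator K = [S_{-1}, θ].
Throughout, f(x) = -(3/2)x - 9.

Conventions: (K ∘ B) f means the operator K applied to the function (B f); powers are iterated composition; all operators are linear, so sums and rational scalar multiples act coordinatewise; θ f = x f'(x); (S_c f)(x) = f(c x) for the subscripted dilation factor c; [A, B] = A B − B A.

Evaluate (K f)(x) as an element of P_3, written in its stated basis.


θ f = -(3/2)x
S_{-1} θ f = (3/2)x
S_{-1} f = (3/2)x - 9
θ S_{-1} f = (3/2)x
[S_{-1}, θ] f = 0

the image equals g(x) = 0


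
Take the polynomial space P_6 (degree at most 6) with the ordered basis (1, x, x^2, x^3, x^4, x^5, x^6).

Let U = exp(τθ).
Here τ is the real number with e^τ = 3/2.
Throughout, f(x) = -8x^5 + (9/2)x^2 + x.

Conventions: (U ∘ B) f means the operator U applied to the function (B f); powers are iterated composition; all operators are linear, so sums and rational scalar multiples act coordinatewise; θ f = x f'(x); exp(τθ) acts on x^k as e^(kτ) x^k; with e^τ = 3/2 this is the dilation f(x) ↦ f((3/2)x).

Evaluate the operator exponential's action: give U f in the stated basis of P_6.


exp(τθ) x^k = e^(kτ) x^k; with e^τ = 3/2 this sends x^k to (3/2)^k x^k
x ↦ 3/2 x
x^2 ↦ 9/4 x^2
x^5 ↦ 243/32 x^5
applying this coordinatewise to f: exp(τθ) f = -(243/4)x^5 + (81/8)x^2 + (3/2)x

the image equals g(x) = -(243/4)x^5 + (81/8)x^2 + (3/2)x


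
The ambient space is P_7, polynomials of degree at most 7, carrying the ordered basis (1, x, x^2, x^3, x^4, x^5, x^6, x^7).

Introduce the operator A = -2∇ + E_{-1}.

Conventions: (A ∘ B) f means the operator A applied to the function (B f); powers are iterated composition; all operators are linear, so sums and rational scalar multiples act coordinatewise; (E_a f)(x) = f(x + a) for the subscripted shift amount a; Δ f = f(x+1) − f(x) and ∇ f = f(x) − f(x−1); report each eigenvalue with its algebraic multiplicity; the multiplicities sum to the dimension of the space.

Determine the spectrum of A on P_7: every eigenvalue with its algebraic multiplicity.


λ = 1 (multiplicity 8)

image of 1: 1
image of x: x - 3
image of x^2: x^2 - 6x + 3
image of x^3: x^3 - 9x^2 + 9x - 3
image of x^4: x^4 - 12x^3 + 18x^2 - 12x + 3
image of x^5: x^5 - 15x^4 + 30x^3 - 30x^2 + 15x - 3
image of x^6: x^6 - 18x^5 + 45x^4 - 60x^3 + 45x^2 - 18x + 3
image of x^7: x^7 - 21x^6 + 63x^5 - 105x^4 + 105x^3 - 63x^2 + 21x - 3
the matrix is upper triangular; its diagonal is (1, 1, 1, 1, 1, 1, 1, 1)
for a triangular matrix the eigenvalues are the diagonal entries, with algebraic multiplicity their repetition count


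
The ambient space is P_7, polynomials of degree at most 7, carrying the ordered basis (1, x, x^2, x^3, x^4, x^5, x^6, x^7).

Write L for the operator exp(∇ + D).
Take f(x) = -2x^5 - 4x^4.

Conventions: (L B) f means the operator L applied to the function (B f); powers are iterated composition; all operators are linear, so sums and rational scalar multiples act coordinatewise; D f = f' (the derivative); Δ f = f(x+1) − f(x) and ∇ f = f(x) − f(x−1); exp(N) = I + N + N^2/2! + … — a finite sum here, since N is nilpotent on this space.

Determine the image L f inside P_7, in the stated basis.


order-1 term: -20x^4 - 12x^3 + 4x^2 - 6x + 2
order-2 term: -80x^3 + 24x^2 - 14x - 4
order-3 term: -160x^2 + 112x - 44
order-4 term: -160x + 96
order-5 term: -64
the series for exp(∇ + D) f terminates at order 5
exp(∇ + D) f = -2x^5 - 24x^4 - 92x^3 - 132x^2 - 68x - 14

the image equals g(x) = -2x^5 - 24x^4 - 92x^3 - 132x^2 - 68x - 14


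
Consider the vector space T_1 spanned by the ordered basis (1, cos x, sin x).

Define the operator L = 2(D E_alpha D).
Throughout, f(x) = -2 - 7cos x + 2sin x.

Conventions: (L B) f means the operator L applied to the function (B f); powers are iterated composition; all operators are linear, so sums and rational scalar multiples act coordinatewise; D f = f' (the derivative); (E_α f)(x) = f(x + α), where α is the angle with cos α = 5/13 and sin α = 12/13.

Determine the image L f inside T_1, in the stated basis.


D f = 2cos x + 7sin x
E_alpha D f = (94/13)cos x + (11/13)sin x
D E_alpha D f = (11/13)cos x - (94/13)sin x
(2(D E_alpha D)) f = (22/13)cos x - (188/13)sin x

the result is g(x) = (22/13)cos x - (188/13)sin x


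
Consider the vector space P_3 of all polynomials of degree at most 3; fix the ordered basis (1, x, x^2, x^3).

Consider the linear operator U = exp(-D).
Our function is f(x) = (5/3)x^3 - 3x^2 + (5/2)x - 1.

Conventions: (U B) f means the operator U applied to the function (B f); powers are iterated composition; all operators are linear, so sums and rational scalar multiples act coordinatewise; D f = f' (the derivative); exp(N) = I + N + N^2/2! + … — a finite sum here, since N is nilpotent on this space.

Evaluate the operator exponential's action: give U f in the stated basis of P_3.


the result is g(x) = (5/3)x^3 - 8x^2 + (27/2)x - 49/6

order-1 term: -5x^2 + 6x - 5/2
order-2 term: 5x - 3
order-3 term: -5/3
the series for exp(-D) f terminates at order 3
exp(-D) f = (5/3)x^3 - 8x^2 + (27/2)x - 49/6


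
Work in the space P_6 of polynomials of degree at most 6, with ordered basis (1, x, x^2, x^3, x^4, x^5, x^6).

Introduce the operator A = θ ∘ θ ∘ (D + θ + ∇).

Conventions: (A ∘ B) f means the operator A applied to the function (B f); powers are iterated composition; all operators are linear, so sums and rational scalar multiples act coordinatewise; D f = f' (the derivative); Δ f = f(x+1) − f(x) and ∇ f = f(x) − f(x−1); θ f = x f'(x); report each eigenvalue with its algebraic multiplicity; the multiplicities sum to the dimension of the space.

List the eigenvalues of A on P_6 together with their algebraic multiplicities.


λ = 0 (multiplicity 1), λ = 1 (multiplicity 1), λ = 8 (multiplicity 1), λ = 27 (multiplicity 1), λ = 64 (multiplicity 1), λ = 125 (multiplicity 1), λ = 216 (multiplicity 1)

image of 1: 0
image of x: x
image of x^2: 8x^2 + 4x
image of x^3: 27x^3 + 24x^2 - 3x
image of x^4: 64x^4 + 72x^3 - 24x^2 + 4x
image of x^5: 125x^5 + 160x^4 - 90x^3 + 40x^2 - 5x
image of x^6: 216x^6 + 300x^5 - 240x^4 + 180x^3 - 60x^2 + 6x
the matrix is upper triangular; its diagonal is (0, 1, 8, 27, 64, 125, 216)
for a triangular matrix the eigenvalues are the diagonal entries, with algebraic multiplicity their repetition count


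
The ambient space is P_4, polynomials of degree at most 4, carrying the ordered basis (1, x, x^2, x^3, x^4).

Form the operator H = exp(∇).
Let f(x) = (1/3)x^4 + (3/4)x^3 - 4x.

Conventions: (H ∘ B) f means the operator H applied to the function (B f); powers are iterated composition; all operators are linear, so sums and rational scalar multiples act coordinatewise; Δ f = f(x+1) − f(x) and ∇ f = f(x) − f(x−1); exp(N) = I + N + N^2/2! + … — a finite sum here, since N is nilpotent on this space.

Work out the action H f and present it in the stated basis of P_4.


order-1 term: (4/3)x^3 + (1/4)x^2 - (11/12)x - 43/12
order-2 term: 2x^2 - (7/4)x + 1/12
order-3 term: (4/3)x - 5/4
order-4 term: 1/3
the series for exp(∇) f terminates at order 4
exp(∇) f = (1/3)x^4 + (25/12)x^3 + (9/4)x^2 - (16/3)x - 53/12

the image equals g(x) = (1/3)x^4 + (25/12)x^3 + (9/4)x^2 - (16/3)x - 53/12


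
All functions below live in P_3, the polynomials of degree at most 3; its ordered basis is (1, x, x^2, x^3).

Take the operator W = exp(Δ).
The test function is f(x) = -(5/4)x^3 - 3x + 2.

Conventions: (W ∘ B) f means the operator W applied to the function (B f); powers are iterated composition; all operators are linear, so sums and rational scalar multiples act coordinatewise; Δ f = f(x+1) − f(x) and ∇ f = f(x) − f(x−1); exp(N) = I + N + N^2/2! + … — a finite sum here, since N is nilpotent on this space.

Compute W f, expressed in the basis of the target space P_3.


g(x) = -(5/4)x^3 - (15/4)x^2 - (21/2)x - 29/4

order-1 term: -(15/4)x^2 - (15/4)x - 17/4
order-2 term: -(15/4)x - 15/4
order-3 term: -5/4
the series for exp(Δ) f terminates at order 3
exp(Δ) f = -(5/4)x^3 - (15/4)x^2 - (21/2)x - 29/4


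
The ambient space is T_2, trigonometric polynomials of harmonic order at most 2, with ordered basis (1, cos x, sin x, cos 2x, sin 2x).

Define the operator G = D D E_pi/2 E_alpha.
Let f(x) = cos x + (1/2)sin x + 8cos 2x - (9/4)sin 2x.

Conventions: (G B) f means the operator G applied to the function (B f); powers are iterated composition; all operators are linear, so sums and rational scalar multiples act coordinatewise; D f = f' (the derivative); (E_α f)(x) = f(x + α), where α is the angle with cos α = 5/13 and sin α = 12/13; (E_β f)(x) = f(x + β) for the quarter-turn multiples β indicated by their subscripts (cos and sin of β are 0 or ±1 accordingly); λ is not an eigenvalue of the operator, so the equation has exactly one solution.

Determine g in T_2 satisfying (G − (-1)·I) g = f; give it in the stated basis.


write g with unknown coordinates in the stated basis and equate coefficients in (G − (-1)·I) g = f
solving from the highest basis element down gives g = (11/20)cos x + (3/20)sin x - (1376/1921)cos 2x + (18123/7684)sin 2x
check: G g = (9/20)cos x + (7/20)sin x + (16744/1921)cos 2x - (8853/1921)sin 2x
so G g − (-1)·g = cos x + (1/2)sin x + 8cos 2x - (9/4)sin 2x = f ✓

g(x) = (11/20)cos x + (3/20)sin x - (1376/1921)cos 2x + (18123/7684)sin 2x


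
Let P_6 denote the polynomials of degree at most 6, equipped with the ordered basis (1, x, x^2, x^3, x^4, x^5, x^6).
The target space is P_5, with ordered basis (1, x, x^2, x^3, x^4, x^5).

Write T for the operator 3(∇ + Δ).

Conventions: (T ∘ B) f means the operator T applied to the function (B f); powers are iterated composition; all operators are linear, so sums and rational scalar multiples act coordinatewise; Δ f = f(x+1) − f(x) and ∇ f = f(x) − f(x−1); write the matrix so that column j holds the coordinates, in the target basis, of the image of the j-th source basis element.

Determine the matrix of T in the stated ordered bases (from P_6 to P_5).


image of 1: 0
image of x: 6
image of x^2: 12x
image of x^3: 18x^2 + 6
image of x^4: 24x^3 + 24x
image of x^5: 30x^4 + 60x^2 + 6
image of x^6: 36x^5 + 120x^3 + 36x
each image's coordinates form column j of the matrix

the matrix is [[0, 6, 0, 6, 0, 6, 0]; [0, 0, 12, 0, 24, 0, 36]; [0, 0, 0, 18, 0, 60, 0]; [0, 0, 0, 0, 24, 0, 120]; [0, 0, 0, 0, 0, 30, 0]; [0, 0, 0, 0, 0, 0, 36]] (rows listed top to bottom)


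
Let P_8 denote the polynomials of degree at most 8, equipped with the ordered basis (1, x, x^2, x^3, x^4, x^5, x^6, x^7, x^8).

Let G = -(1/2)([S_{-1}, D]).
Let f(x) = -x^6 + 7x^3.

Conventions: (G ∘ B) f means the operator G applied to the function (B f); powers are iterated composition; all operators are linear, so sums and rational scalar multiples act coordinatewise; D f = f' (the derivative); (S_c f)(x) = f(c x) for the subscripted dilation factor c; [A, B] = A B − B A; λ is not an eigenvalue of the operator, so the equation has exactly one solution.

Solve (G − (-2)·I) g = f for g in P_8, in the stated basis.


write g with unknown coordinates in the stated basis and equate coefficients in (G − (-2)·I) g = f
solving from the highest basis element down gives g = -(1/2)x^6 + (3/2)x^5 + (15/4)x^4 - 4x^3 - 6x^2 + 6x + 3
check: G g = -3x^5 - (15/2)x^4 + 15x^3 + 12x^2 - 12x - 6
so G g − (-2)·g = -x^6 + 7x^3 = f ✓

the result is g(x) = -(1/2)x^6 + (3/2)x^5 + (15/4)x^4 - 4x^3 - 6x^2 + 6x + 3


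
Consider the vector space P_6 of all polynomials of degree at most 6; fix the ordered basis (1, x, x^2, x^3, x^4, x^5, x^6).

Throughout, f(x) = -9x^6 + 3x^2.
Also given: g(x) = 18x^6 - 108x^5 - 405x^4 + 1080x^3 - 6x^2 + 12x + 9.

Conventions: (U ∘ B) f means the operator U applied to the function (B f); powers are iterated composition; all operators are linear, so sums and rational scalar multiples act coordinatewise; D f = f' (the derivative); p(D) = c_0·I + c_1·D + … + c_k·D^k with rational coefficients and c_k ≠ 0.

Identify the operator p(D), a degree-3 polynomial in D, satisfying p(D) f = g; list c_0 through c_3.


D^0 f = -9x^6 + 3x^2
D^1 f = -54x^5 + 6x
D^2 f = -270x^4 + 6
D^3 f = -1080x^3
matching coefficients of g against c_0 f + c_1 Df + … from the top degree down determines the c_i
solution: c_0 = -2, c_1 = 2, c_2 = 3/2, c_3 = -1

c_0 = -2, c_1 = 2, c_2 = 3/2, c_3 = -1


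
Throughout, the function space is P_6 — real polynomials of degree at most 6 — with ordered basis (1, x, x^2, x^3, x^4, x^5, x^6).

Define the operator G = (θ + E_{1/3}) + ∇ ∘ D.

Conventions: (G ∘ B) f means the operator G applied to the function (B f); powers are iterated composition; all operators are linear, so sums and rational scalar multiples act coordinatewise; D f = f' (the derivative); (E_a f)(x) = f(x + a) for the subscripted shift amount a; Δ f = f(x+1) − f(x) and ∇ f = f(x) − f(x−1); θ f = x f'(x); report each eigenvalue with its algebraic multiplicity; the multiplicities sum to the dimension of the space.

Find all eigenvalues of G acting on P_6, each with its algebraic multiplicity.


λ = 1 (multiplicity 1), λ = 2 (multiplicity 1), λ = 3 (multiplicity 1), λ = 4 (multiplicity 1), λ = 5 (multiplicity 1), λ = 6 (multiplicity 1), λ = 7 (multiplicity 1)

image of 1: 1
image of x: 2x + 1/3
image of x^2: 3x^2 + (2/3)x + 19/9
image of x^3: 4x^3 + x^2 + (19/3)x - 80/27
image of x^4: 5x^4 + (4/3)x^3 + (38/3)x^2 - (320/27)x + 325/81
image of x^5: 6x^5 + (5/3)x^4 + (190/9)x^3 - (800/27)x^2 + (1625/81)x - 1214/243
image of x^6: 7x^6 + 2x^5 + (95/3)x^4 - (1600/27)x^3 + (1625/27)x^2 - (2428/81)x + 4375/729
the matrix is upper triangular; its diagonal is (1, 2, 3, 4, 5, 6, 7)
for a triangular matrix the eigenvalues are the diagonal entries, with algebraic multiplicity their repetition count


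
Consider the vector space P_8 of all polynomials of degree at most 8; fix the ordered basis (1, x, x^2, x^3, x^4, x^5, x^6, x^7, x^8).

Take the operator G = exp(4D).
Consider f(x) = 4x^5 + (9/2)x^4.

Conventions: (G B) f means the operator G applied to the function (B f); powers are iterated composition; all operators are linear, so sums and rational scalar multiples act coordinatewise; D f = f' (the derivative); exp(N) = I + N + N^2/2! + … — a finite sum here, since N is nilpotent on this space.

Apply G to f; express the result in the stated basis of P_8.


order-1 term: 80x^4 + 72x^3
order-2 term: 640x^3 + 432x^2
order-3 term: 2560x^2 + 1152x
order-4 term: 5120x + 1152
order-5 term: 4096
the series for exp(4D) f terminates at order 5
exp(4D) f = 4x^5 + (169/2)x^4 + 712x^3 + 2992x^2 + 6272x + 5248

the result is g(x) = 4x^5 + (169/2)x^4 + 712x^3 + 2992x^2 + 6272x + 5248


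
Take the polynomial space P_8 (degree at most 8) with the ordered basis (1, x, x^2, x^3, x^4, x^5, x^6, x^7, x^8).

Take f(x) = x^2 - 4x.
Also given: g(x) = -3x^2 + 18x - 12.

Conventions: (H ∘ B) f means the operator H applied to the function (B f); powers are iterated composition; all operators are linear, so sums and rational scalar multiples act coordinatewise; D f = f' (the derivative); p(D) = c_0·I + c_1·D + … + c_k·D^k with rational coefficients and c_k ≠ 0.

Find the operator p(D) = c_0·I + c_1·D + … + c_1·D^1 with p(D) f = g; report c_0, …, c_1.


D^0 f = x^2 - 4x
D^1 f = 2x - 4
matching coefficients of g against c_0 f + c_1 Df + … from the top degree down determines the c_i
solution: c_0 = -3, c_1 = 3

c_0 = -3, c_1 = 3


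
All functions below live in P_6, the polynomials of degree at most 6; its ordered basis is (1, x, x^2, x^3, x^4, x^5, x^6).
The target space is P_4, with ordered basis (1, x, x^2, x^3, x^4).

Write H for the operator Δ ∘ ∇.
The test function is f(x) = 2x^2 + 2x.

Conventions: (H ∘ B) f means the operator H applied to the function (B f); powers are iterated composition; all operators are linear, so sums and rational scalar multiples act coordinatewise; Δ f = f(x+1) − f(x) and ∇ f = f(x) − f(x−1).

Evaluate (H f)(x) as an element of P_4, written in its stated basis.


∇ f = 4x
Δ ∇ f = 4

the result is g(x) = 4


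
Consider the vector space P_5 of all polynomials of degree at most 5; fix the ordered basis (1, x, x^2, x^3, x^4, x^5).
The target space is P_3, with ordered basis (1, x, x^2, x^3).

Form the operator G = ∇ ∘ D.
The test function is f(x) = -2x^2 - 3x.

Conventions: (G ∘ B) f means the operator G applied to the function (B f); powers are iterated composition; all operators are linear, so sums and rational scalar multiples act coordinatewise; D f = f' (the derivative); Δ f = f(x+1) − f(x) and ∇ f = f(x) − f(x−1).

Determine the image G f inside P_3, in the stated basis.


D f = -4x - 3
∇ D f = -4

the image equals g(x) = -4


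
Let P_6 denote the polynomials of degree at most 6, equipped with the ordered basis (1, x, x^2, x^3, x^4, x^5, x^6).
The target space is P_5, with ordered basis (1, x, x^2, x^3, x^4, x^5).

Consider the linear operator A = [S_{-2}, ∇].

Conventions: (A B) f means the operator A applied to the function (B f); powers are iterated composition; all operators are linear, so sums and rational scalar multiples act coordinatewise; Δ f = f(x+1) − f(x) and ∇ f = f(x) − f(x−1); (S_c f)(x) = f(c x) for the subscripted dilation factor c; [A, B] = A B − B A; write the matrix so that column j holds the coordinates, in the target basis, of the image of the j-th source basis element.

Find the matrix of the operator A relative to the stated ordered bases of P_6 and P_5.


the matrix is [[0, 3, 3, 9, 15, 33, 63]; [0, 0, -12, -18, -72, -150, -396]; [0, 0, 0, 36, 72, 360, 900]; [0, 0, 0, 0, -96, -240, -1440]; [0, 0, 0, 0, 0, 240, 720]; [0, 0, 0, 0, 0, 0, -576]] (rows listed top to bottom)

image of 1: 0
image of x: 3
image of x^2: -12x + 3
image of x^3: 36x^2 - 18x + 9
image of x^4: -96x^3 + 72x^2 - 72x + 15
image of x^5: 240x^4 - 240x^3 + 360x^2 - 150x + 33
image of x^6: -576x^5 + 720x^4 - 1440x^3 + 900x^2 - 396x + 63
each image's coordinates form column j of the matrix


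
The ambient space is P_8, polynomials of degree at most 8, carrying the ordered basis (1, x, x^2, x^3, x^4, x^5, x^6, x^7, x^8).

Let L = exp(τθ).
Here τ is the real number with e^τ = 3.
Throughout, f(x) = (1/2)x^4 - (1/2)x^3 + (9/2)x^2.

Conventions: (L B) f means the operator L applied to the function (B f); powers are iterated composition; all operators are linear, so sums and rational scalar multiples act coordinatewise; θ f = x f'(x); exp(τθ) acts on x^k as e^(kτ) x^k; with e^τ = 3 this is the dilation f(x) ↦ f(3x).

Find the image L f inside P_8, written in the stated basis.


exp(τθ) x^k = e^(kτ) x^k; with e^τ = 3 this sends x^k to 3^k x^k
x^2 ↦ 9 x^2
x^3 ↦ 27 x^3
x^4 ↦ 81 x^4
applying this coordinatewise to f: exp(τθ) f = (81/2)x^4 - (27/2)x^3 + (81/2)x^2

the image equals g(x) = (81/2)x^4 - (27/2)x^3 + (81/2)x^2
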